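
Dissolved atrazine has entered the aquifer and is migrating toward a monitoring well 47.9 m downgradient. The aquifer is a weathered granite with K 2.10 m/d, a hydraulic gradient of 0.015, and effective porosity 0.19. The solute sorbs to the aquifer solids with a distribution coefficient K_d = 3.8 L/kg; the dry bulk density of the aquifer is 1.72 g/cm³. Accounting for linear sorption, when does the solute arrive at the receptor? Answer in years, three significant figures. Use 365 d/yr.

28.0 years

Darcy flux q = K·i = 2.10 × 0.015 = 0.03150 m/d
Average linear velocity = 0.03150 / 0.19 = 0.1658 m/d
Retardation R = 1 + ρ_b·K_d/n = 1 + 1.72×3.8/0.19 = 35.40
Contaminant velocity v_c = v/R = 0.1658/35.40 = 0.004683 m/d
t = L/v_c = 47.9/0.004683 = 10230 d
   = 10230/365 = 28.0 yr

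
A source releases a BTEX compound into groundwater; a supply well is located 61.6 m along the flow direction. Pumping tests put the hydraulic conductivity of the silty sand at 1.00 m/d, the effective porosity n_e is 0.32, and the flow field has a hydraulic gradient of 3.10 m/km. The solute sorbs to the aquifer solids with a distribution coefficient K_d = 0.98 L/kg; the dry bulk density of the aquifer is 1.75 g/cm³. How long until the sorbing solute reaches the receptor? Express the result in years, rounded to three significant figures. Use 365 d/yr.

Specific discharge q = 1.00 × 0.0031 = 0.003100 m/d
v_s = q/n_e = 0.003100/0.32 = 0.009688 m/d
Retardation R = 1 + ρ_b·K_d/n = 1 + 1.75×0.98/0.32 = 6.359
Contaminant velocity v_c = v/R = 0.009688/6.359 = 0.001523 m/d
t = L/v_c = 61.6/0.001523 = 40440 d
   = 40440/365 = 111 yr

111 years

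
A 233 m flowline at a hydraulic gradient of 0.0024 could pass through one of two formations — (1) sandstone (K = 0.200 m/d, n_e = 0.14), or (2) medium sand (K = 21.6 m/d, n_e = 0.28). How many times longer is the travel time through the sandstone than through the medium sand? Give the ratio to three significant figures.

Unit 1 (sandstone): v = 0.200×0.0024/0.14 = 0.003429 m/d, t = 233/0.003429 = 67960 d
Unit 2 (medium sand): v = 21.6×0.0024/0.28 = 0.1851 m/d, t = 233/0.1851 = 1258 d
t(sandstone) / t(medium sand) = 67960/1258 = 54.0

54.0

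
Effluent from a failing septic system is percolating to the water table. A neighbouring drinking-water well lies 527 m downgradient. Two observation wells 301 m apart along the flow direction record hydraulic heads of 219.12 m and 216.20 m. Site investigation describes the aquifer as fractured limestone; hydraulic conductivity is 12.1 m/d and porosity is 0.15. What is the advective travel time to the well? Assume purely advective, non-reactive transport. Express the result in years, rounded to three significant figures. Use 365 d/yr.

Hydraulic gradient i = (219.12 − 216.20) / 301 = 2.92 / 301 = 0.009701
Specific discharge q = 12.1 × 0.009701 = 0.1174 m/d
v = Ki/n = 12.1·0.009701/0.15 = 0.7825 m/d
t = L / v = 527 / 0.7825 = 673.4 d
   = 673.4 / 365 = 1.85 yr

1.85 years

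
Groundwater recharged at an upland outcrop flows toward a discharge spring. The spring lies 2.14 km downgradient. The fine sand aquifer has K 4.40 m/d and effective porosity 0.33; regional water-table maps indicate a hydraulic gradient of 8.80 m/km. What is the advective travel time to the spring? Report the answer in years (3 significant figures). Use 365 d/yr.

50.0 years

q = Ki = 4.40 × 0.0088 = 0.03872 m/d
v_s = q/n_e = 0.03872/0.33 = 0.1173 m/d
L = 2.14 km = 2140 m
t = L / v = 2140 / 0.1173 = 18240 d
   = 18240 / 365 = 50.0 yr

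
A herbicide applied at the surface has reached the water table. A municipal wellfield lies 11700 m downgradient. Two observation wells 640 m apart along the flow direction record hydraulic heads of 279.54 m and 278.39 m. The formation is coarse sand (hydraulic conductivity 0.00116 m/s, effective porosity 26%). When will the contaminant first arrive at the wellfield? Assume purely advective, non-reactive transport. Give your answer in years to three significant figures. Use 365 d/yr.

46.3 years

Hydraulic gradient i = (279.54 − 278.39) / 640 = 1.15 / 640 = 0.001797
K = 0.00116 m/s × 86400 s/d = 100.2 m/d
Darcy flux q = K·i = 100.2 × 0.001797 = 0.1801 m/d
v = Ki/n = 100.2·0.001797/0.26 = 0.6927 m/d
t = L / v = 11700 / 0.6927 = 16890 d
   = 16890 / 365 = 46.3 yr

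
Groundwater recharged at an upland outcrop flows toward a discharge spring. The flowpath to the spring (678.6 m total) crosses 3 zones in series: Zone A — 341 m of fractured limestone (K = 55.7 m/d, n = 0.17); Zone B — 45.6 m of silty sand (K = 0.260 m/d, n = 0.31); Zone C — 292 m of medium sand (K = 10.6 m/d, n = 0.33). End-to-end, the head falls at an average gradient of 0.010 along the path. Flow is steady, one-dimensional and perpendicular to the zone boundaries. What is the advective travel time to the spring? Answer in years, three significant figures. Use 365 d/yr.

Continuity: the same q passes through each zone, so ΔH = q·Σ(L_j/K_j) — the zones act as resistances in series.
Σ(L/K) = 341/55.7 + 45.6/0.260 + 292/10.6 = 6.122 + 175.4 + 27.55 = 209.1 d
K_eq = L_total / Σ(L/K) = 678.6 / 209.1 = 3.246 m/d
q = K_eq · i = 3.246 × 0.010 = 0.03246 m/d (same in every zone)
Zone A: v = q/n = 0.03246/0.17 = 0.1909 m/d → t_A = 341/0.1909 = 1786 d
Zone B: v = q/n = 0.03246/0.31 = 0.1047 m/d → t_B = 45.6/0.1047 = 435.5 d
Zone C: v = q/n = 0.03246/0.33 = 0.09837 m/d → t_C = 292/0.09837 = 2969 d
Total t = 1786 + 435.5 + 2969 = 5190 d
   = 5190 / 365 = 14.2 yr

14.2 years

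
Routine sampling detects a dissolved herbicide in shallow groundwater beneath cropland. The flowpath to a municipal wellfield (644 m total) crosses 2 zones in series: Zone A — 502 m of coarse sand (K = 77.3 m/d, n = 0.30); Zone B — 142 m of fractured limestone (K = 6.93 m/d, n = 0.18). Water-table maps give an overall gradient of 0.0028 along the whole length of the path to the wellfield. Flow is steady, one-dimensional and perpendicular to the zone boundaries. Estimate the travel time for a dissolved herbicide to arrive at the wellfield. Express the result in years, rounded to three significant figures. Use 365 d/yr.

7.22 years

Continuity: the same q passes through each zone, so ΔH = q·Σ(L_j/K_j) — the zones act as resistances in series.
Σ(L/K) = 502/77.3 + 142/6.93 = 6.494 + 20.49 = 26.98 d
K_eq = L_total / Σ(L/K) = 644 / 26.98 = 23.87 m/d
q = K_eq · i = 23.87 × 0.0028 = 0.06682 m/d (same in every zone)
Zone A: v = q/n = 0.06682/0.30 = 0.2227 m/d → t_A = 502/0.2227 = 2254 d
Zone B: v = q/n = 0.06682/0.18 = 0.3712 m/d → t_B = 142/0.3712 = 382.5 d
Total t = 2254 + 382.5 = 2636 d
   = 2636 / 365 = 7.22 yr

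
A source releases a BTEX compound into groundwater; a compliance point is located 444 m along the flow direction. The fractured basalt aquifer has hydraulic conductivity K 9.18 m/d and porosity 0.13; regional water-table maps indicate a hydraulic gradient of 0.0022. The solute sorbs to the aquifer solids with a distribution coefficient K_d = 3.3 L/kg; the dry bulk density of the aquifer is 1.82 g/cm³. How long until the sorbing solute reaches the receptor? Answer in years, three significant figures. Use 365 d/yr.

Darcy flux q = K·i = 9.18 × 0.0022 = 0.02020 m/d
v = Ki/n = 9.18·0.0022/0.13 = 0.1554 m/d
Retardation R = 1 + ρ_b·K_d/n = 1 + 1.82×3.3/0.13 = 47.20
Contaminant velocity v_c = v/R = 0.1554/47.20 = 0.003291 m/d
t = L/v_c = 444/0.003291 = 134900 d
   = 134900/365 = 370 yr

370 years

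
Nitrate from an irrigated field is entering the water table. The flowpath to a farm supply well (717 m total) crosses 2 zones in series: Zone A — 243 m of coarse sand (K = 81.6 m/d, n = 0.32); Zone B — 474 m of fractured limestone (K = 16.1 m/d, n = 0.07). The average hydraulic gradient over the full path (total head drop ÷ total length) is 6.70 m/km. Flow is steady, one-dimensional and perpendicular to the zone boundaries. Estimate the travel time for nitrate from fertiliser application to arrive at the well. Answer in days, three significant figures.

749 days

Steady 1-D flow in series ⇒ the Darcy flux q is identical in every zone and the zone head losses add (resistances L/K in series).
Σ(L/K) = 243/81.6 + 474/16.1 = 2.978 + 29.44 = 32.42 d
K_eq = L_total / Σ(L/K) = 717 / 32.42 = 22.12 m/d
q = K_eq · i = 22.12 × 0.0067 = 0.1482 m/d (same in every zone)
Zone A: v = q/n = 0.1482/0.32 = 0.4631 m/d → t_A = 243/0.4631 = 524.8 d
Zone B: v = q/n = 0.1482/0.07 = 2.117 m/d → t_B = 474/2.117 = 223.9 d
Total t = 524.8 + 223.9 = 748.7 d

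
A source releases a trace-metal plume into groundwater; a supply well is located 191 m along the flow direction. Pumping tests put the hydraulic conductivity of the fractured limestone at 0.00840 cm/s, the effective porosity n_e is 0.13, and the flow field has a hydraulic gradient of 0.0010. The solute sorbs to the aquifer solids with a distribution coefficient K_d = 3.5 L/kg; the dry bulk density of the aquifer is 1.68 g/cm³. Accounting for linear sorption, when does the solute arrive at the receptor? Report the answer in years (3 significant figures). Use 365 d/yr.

K = 0.00840 cm/s × 864 = 7.258 m/d
Darcy flux q = K·i = 7.258 × 0.0010 = 0.007258 m/d
Average linear velocity = 0.007258 / 0.13 = 0.05583 m/d
Retardation R = 1 + ρ_b·K_d/n = 1 + 1.68×3.5/0.13 = 46.23
Contaminant velocity v_c = v/R = 0.05583/46.23 = 0.001208 m/d
t = L/v_c = 191/0.001208 = 158200 d
   = 158200/365 = 433 yr

433 years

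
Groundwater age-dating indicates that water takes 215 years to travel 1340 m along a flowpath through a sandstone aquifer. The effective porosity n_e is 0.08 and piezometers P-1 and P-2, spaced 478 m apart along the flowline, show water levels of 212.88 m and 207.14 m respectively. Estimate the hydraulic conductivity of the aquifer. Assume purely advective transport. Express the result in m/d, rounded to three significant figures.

Hydraulic gradient i = (212.88 − 207.14) / 478 = 5.74 / 478 = 0.01201
t = 215 years = 78480 d
v = L / t = 1340 / 78480 = 0.01708 m/d
K = v · n / i = 0.01708 × 0.08 / 0.01201 = 0.114 m/d

0.114 m/d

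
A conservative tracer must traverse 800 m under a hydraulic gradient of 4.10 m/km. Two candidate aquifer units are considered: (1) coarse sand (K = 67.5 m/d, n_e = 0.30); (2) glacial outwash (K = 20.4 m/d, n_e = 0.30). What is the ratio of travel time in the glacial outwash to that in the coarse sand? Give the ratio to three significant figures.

3.31

Unit 1 (coarse sand): v = 67.5×0.0041/0.30 = 0.9225 m/d, t = 800/0.9225 = 867.2 d
Unit 2 (glacial outwash): v = 20.4×0.0041/0.30 = 0.2788 m/d, t = 800/0.2788 = 2869 d
t(glacial outwash) / t(coarse sand) = 2869/867.2 = 3.31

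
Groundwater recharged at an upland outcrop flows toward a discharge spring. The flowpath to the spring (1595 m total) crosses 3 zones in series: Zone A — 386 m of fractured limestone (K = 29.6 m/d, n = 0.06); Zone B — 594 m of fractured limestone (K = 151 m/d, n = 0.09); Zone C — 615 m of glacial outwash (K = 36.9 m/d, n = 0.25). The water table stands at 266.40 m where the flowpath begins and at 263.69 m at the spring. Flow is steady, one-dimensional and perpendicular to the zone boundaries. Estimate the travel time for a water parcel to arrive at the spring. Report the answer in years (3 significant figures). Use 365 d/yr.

Total head drop ΔH = 266.40 − 263.69 = 2.71 m
Steady 1-D flow in series ⇒ the Darcy flux q is identical in every zone and the zone head losses add (resistances L/K in series).
Σ(L/K) = 386/29.6 + 594/151 + 615/36.9 = 13.04 + 3.934 + 16.67 = 33.64 d
q = ΔH / Σ(L/K) = 2.71 / 33.64 = 0.08056 m/d (same in every zone)
Zone A: v = q/n = 0.08056/0.06 = 1.343 m/d → t_A = 386/1.343 = 287.5 d
Zone B: v = q/n = 0.08056/0.09 = 0.8951 m/d → t_B = 594/0.8951 = 663.6 d
Zone C: v = q/n = 0.08056/0.25 = 0.3222 m/d → t_C = 615/0.3222 = 1909 d
Total t = 287.5 + 663.6 + 1909 = 2860 d
   = 2860 / 365 = 7.83 yr

7.83 years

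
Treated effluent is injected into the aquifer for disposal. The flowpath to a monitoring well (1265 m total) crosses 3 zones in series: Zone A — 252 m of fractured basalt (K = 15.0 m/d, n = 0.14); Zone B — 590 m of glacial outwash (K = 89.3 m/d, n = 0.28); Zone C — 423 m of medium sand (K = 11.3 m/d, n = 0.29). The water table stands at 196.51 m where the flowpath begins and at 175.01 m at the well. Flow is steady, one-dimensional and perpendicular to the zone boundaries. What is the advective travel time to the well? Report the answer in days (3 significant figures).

Total head drop ΔH = 196.51 − 175.01 = 21.50 m
Steady 1-D flow in series ⇒ the Darcy flux q is identical in every zone and the zone head losses add (resistances L/K in series).
Σ(L/K) = 252/15.0 + 590/89.3 + 423/11.3 = 16.80 + 6.607 + 37.43 = 60.84 d
q = ΔH / Σ(L/K) = 21.50 / 60.84 = 0.3534 m/d (same in every zone)
Zone A: v = q/n = 0.3534/0.14 = 2.524 m/d → t_A = 252/2.524 = 99.84 d
Zone B: v = q/n = 0.3534/0.28 = 1.262 m/d → t_B = 590/1.262 = 467.5 d
Zone C: v = q/n = 0.3534/0.29 = 1.219 m/d → t_C = 423/1.219 = 347.1 d
Total t = 99.84 + 467.5 + 347.1 = 914.4 d

914 days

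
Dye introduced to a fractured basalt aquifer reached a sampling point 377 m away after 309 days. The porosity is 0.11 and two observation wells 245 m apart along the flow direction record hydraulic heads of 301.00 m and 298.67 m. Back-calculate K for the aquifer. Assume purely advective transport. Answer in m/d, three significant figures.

14.1 m/d

Hydraulic gradient i = (301.00 − 298.67) / 245 = 2.33 / 245 = 0.009510
v = L / t = 377 / 309 = 1.220 m/d
K = v · n / i = 1.220 × 0.11 / 0.009510 = 14.1 m/d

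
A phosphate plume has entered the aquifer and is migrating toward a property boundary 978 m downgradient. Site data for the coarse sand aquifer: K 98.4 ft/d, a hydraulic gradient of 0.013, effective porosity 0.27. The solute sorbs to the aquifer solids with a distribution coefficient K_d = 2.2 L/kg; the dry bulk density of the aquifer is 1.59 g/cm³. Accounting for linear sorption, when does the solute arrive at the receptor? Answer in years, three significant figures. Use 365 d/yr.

25.9 years

K = 98.4 ft/d × 0.3048 = 29.99 m/d
Specific discharge q = 29.99 × 0.013 = 0.3899 m/d
Average linear velocity = 0.3899 / 0.27 = 1.444 m/d
Retardation R = 1 + ρ_b·K_d/n = 1 + 1.59×2.2/0.27 = 13.96
Contaminant velocity v_c = v/R = 1.444/13.96 = 0.1035 m/d
t = L/v_c = 978/0.1035 = 9451 d
   = 9451/365 = 25.9 yr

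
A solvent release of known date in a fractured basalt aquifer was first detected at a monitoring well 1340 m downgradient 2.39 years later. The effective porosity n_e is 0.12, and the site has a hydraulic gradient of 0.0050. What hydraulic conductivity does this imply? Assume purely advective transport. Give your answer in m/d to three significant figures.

t = 2.39 years = 872.4 d
v = L / t = 1340 / 872.4 = 1.536 m/d
K = v · n / i = 1.536 × 0.12 / 0.0050 = 36.9 m/d

36.9 m/d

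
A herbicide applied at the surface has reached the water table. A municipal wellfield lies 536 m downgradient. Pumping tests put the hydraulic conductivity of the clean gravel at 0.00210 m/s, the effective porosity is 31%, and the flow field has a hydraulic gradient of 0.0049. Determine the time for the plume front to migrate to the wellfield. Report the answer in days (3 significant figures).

187 days

K = 0.00210 m/s × 86400 s/d = 181.4 m/d
q = Ki = 181.4 × 0.0049 = 0.8891 m/d
v_s = q/n_e = 0.8891/0.31 = 2.868 m/d
t = L / v = 536 / 2.868 = 186.9 d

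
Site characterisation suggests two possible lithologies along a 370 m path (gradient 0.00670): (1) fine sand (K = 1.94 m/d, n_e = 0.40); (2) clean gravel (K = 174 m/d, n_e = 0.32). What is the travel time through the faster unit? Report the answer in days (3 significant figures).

Unit 1 (fine sand): v = 1.94×0.0067/0.40 = 0.03250 m/d, t = 370/0.03250 = 11390 d
Unit 2 (clean gravel): v = 174×0.0067/0.32 = 3.643 m/d, t = 370/3.643 = 101.6 d
Faster unit: t = 102 d

102 days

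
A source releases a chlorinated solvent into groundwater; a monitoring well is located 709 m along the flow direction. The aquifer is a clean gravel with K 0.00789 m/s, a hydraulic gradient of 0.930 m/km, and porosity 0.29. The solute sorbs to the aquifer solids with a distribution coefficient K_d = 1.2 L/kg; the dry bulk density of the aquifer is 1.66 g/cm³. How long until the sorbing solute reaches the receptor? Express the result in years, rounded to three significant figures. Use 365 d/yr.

K = 0.00789 m/s × 86400 s/d = 681.7 m/d
Darcy flux q = K·i = 681.7 × 9.3e-4 = 0.6340 m/d
v = Ki/n = 681.7·9.3e-4/0.29 = 2.186 m/d
Retardation R = 1 + ρ_b·K_d/n = 1 + 1.66×1.2/0.29 = 7.869
Contaminant velocity v_c = v/R = 2.186/7.869 = 0.2778 m/d
t = L/v_c = 709/0.2778 = 2552 d
   = 2552/365 = 6.99 yr

6.99 years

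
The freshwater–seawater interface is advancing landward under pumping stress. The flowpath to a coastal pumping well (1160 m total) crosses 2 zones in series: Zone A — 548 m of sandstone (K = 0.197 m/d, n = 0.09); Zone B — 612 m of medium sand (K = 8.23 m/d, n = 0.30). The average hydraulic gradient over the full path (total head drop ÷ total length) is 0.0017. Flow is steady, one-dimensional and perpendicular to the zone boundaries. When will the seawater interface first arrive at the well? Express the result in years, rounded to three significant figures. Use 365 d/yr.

924 years

Continuity: the same q passes through each zone, so ΔH = q·Σ(L_j/K_j) — the zones act as resistances in series.
Σ(L/K) = 548/0.197 + 612/8.23 = 2782 + 74.36 = 2856 d
K_eq = L_total / Σ(L/K) = 1160 / 2856 = 0.4061 m/d
q = K_eq · i = 0.4061 × 0.0017 = 6.905e-4 m/d (same in every zone)
Zone A: v = q/n = 6.905e-4/0.09 = 0.007672 m/d → t_A = 548/0.007672 = 71430 d
Zone B: v = q/n = 6.905e-4/0.30 = 0.002302 m/d → t_B = 612/0.002302 = 265900 d
Total t = 71430 + 265900 = 337300 d
   = 337300 / 365 = 924 yr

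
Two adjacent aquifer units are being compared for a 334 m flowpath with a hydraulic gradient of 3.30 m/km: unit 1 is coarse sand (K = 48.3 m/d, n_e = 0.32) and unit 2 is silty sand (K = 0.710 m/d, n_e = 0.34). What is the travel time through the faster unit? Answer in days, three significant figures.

671 days

Unit 1 (coarse sand): v = 48.3×0.0033/0.32 = 0.4981 m/d, t = 334/0.4981 = 670.6 d
Unit 2 (silty sand): v = 0.710×0.0033/0.34 = 0.006891 m/d, t = 334/0.006891 = 48470 d
Faster unit: t = 671 d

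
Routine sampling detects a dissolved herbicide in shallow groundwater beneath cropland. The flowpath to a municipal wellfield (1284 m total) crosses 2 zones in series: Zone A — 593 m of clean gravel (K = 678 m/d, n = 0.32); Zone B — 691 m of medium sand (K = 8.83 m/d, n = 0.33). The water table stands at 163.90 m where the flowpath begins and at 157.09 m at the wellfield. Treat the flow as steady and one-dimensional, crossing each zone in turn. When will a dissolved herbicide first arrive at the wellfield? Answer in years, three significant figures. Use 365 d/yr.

Total head drop ΔH = 163.90 − 157.09 = 6.81 m
Continuity: the same q passes through each zone, so ΔH = q·Σ(L_j/K_j) — the zones act as resistances in series.
Σ(L/K) = 593/678 + 691/8.83 = 0.8746 + 78.26 = 79.13 d
q = ΔH / Σ(L/K) = 6.81 / 79.13 = 0.08606 m/d (same in every zone)
Zone A: v = q/n = 0.08606/0.32 = 0.2689 m/d → t_A = 593/0.2689 = 2205 d
Zone B: v = q/n = 0.08606/0.33 = 0.2608 m/d → t_B = 691/0.2608 = 2650 d
Total t = 2205 + 2650 = 4855 d
   = 4855 / 365 = 13.3 yr

13.3 years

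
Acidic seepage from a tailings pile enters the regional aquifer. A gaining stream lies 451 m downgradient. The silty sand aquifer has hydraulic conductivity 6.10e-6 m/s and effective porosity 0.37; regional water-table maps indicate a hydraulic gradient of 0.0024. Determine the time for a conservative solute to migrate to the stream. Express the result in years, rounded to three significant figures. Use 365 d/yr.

361 years

K = 6.10e-6 m/s × 86400 s/d = 0.5270 m/d
Specific discharge q = 0.5270 × 0.0024 = 0.001265 m/d
Average linear velocity = 0.001265 / 0.37 = 0.003419 m/d
t = L / v = 451 / 0.003419 = 131900 d
   = 131900 / 365 = 361 yr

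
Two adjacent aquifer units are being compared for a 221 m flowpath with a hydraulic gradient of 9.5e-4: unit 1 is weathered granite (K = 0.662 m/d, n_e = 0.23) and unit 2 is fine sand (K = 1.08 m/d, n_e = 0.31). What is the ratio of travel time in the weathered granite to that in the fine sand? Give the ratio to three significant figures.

Unit 1 (weathered granite): v = 0.662×9.5e-4/0.23 = 0.002734 m/d, t = 221/0.002734 = 80820 d
Unit 2 (fine sand): v = 1.08×9.5e-4/0.31 = 0.003310 m/d, t = 221/0.003310 = 66770 d
t(weathered granite) / t(fine sand) = 80820/66770 = 1.21

1.21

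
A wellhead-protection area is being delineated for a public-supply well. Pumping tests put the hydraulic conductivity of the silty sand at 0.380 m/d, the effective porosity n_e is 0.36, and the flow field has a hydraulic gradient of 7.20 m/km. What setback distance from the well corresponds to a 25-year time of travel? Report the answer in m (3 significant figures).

69.4 m

q = Ki = 0.380 × 0.0072 = 0.002736 m/d
v = Ki/n = 0.380·0.0072/0.36 = 0.007600 m/d
T = 25 yr × 365 = 9125 d
L = v × T = 0.007600 × 9125 = 69.35 m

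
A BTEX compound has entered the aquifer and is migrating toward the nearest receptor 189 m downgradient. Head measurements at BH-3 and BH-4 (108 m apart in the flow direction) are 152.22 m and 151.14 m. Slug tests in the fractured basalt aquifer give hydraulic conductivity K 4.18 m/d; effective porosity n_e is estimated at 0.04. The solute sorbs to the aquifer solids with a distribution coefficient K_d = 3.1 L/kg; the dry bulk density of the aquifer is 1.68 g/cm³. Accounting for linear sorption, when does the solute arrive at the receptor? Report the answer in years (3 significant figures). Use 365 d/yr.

65.0 years

Hydraulic gradient i = (152.22 − 151.14) / 108 = 1.08 / 108 = 0.01000
q = Ki = 4.18 × 0.01000 = 0.04180 m/d
Average linear velocity = 0.04180 / 0.04 = 1.045 m/d
Retardation R = 1 + ρ_b·K_d/n = 1 + 1.68×3.1/0.04 = 131.2
Contaminant velocity v_c = v/R = 1.045/131.2 = 0.007965 m/d
t = L/v_c = 189/0.007965 = 23730 d
   = 23730/365 = 65.0 yr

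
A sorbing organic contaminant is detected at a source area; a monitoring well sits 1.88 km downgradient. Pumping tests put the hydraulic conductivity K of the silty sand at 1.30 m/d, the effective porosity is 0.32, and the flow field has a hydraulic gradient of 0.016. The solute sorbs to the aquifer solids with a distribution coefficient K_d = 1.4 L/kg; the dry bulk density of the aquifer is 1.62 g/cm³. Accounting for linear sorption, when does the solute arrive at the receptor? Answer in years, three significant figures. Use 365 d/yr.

641 years

q = Ki = 1.30 × 0.016 = 0.02080 m/d
Average linear velocity = 0.02080 / 0.32 = 0.06500 m/d
Retardation R = 1 + ρ_b·K_d/n = 1 + 1.62×1.4/0.32 = 8.087
Contaminant velocity v_c = v/R = 0.06500/8.087 = 0.008037 m/d
L = 1.88 km = 1880 m
t = L/v_c = 1880/0.008037 = 233900 d
   = 233900/365 = 641 yr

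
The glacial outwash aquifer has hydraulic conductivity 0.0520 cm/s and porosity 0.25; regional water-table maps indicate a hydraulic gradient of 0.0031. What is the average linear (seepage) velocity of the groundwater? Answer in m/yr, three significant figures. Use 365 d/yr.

203 m/yr

K = 0.0520 cm/s × 864 = 44.93 m/d
Specific discharge q = 44.93 × 0.0031 = 0.1393 m/d
Seepage velocity v = q / n = 0.1393 / 0.25 = 0.5571 m/d
   = 0.5571 × 365 = 203 m/yr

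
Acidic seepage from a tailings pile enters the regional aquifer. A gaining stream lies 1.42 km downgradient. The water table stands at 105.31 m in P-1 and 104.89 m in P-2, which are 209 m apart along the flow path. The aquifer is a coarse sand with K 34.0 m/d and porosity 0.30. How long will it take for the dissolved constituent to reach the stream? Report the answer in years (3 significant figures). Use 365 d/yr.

17.1 years

Hydraulic gradient i = (105.31 − 104.89) / 209 = 0.42 / 209 = 0.002010
q = Ki = 34.0 × 0.002010 = 0.06833 m/d
v = Ki/n = 34.0·0.002010/0.30 = 0.2278 m/d
L = 1.42 km = 1420 m
t = L / v = 1420 / 0.2278 = 6235 d
   = 6235 / 365 = 17.1 yr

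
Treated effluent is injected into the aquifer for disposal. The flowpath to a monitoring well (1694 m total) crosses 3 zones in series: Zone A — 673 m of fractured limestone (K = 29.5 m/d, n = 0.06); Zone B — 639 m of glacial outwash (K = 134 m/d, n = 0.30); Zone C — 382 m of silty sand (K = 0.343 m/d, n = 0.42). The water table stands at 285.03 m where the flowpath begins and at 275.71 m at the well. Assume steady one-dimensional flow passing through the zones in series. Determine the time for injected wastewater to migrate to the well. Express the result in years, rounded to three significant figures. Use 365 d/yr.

132 years

Total head drop ΔH = 285.03 − 275.71 = 9.32 m
Continuity: the same q passes through each zone, so ΔH = q·Σ(L_j/K_j) — the zones act as resistances in series.
Σ(L/K) = 673/29.5 + 639/134 + 382/0.343 = 22.81 + 4.769 + 1114 = 1141 d
q = ΔH / Σ(L/K) = 9.32 / 1141 = 0.008166 m/d (same in every zone)
Zone A: v = q/n = 0.008166/0.06 = 0.1361 m/d → t_A = 673/0.1361 = 4945 d
Zone B: v = q/n = 0.008166/0.30 = 0.02722 m/d → t_B = 639/0.02722 = 23470 d
Zone C: v = q/n = 0.008166/0.42 = 0.01944 m/d → t_C = 382/0.01944 = 19650 d
Total t = 4945 + 23470 + 19650 = 48070 d
   = 48070 / 365 = 132 yr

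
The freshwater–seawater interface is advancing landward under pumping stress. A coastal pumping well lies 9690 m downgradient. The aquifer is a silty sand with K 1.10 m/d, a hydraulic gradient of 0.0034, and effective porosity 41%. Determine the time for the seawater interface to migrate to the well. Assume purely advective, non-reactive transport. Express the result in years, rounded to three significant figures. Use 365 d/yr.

Specific discharge q = 1.10 × 0.0034 = 0.003740 m/d
v = Ki/n = 1.10·0.0034/0.41 = 0.009122 m/d
t = L / v = 9690 / 0.009122 = 1.062e6 d
   = 1.062e6 / 365 = 2910 yr

2910 years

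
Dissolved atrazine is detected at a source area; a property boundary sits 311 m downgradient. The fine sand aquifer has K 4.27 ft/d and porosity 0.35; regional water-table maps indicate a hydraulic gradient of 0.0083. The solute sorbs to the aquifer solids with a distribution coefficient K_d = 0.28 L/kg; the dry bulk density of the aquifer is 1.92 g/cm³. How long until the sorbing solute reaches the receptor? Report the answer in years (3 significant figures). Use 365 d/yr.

70.0 years

K = 4.27 ft/d × 0.3048 = 1.301 m/d
Darcy flux q = K·i = 1.301 × 0.0083 = 0.01080 m/d
Average linear velocity = 0.01080 / 0.35 = 0.03086 m/d
Retardation R = 1 + ρ_b·K_d/n = 1 + 1.92×0.28/0.35 = 2.536
Contaminant velocity v_c = v/R = 0.03086/2.536 = 0.01217 m/d
t = L/v_c = 311/0.01217 = 25550 d
   = 25550/365 = 70.0 yr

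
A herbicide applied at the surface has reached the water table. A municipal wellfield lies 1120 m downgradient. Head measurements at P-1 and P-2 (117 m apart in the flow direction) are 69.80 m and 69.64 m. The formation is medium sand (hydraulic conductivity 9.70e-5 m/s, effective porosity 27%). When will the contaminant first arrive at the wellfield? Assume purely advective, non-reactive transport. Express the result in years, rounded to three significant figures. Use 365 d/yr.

Hydraulic gradient i = (69.80 − 69.64) / 117 = 0.16 / 117 = 0.001368
K = 9.70e-5 m/s × 86400 s/d = 8.381 m/d
q = Ki = 8.381 × 0.001368 = 0.01146 m/d
Seepage velocity v = q / n = 0.01146 / 0.27 = 0.04245 m/d
t = L / v = 1120 / 0.04245 = 26390 d
   = 26390 / 365 = 72.3 yr

72.3 years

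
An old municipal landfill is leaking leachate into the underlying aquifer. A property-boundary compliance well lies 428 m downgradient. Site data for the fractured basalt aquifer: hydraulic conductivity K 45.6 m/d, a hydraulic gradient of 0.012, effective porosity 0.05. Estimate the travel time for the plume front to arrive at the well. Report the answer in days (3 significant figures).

q = Ki = 45.6 × 0.012 = 0.5472 m/d
v_s = q/n_e = 0.5472/0.05 = 10.94 m/d
t = L / v = 428 / 10.94 = 39.11 d

39.1 days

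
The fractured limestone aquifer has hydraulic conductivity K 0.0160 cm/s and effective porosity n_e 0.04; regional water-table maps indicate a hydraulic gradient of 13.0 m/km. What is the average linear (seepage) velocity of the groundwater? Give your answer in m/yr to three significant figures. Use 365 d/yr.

1640 m/yr

K = 0.0160 cm/s × 864 = 13.82 m/d
Specific discharge q = 13.82 × 0.013 = 0.1797 m/d
v = Ki/n = 13.82·0.013/0.04 = 4.493 m/d
   = 4.493 × 365 = 1640 m/yr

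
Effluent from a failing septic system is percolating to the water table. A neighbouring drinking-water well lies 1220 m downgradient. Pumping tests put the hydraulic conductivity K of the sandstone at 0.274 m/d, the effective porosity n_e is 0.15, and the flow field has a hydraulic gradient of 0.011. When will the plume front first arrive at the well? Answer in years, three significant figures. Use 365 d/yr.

166 years

Darcy flux q = K·i = 0.274 × 0.011 = 0.003014 m/d
Seepage velocity v = q / n = 0.003014 / 0.15 = 0.02009 m/d
t = L / v = 1220 / 0.02009 = 60720 d
   = 60720 / 365 = 166 yr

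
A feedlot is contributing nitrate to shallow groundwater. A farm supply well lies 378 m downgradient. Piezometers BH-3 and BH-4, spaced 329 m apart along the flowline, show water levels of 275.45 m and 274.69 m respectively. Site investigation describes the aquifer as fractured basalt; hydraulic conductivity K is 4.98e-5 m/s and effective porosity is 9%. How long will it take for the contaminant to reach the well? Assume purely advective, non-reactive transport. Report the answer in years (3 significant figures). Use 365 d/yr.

Hydraulic gradient i = (275.45 − 274.69) / 329 = 0.76 / 329 = 0.002310
K = 4.98e-5 m/s × 86400 s/d = 4.303 m/d
Darcy flux q = K·i = 4.303 × 0.002310 = 0.009939 m/d
v_s = q/n_e = 0.009939/0.09 = 0.1104 m/d
t = L / v = 378 / 0.1104 = 3423 d
   = 3423 / 365 = 9.38 yr

9.38 years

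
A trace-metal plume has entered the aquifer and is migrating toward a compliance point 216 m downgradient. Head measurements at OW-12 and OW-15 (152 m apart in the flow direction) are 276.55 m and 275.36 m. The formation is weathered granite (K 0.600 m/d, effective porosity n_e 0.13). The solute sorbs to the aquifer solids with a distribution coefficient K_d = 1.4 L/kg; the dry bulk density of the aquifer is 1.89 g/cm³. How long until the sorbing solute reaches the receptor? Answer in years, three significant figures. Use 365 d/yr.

Hydraulic gradient i = (276.55 − 275.36) / 152 = 1.19 / 152 = 0.007829
q = Ki = 0.600 × 0.007829 = 0.004697 m/d
Average linear velocity = 0.004697 / 0.13 = 0.03613 m/d
Retardation R = 1 + ρ_b·K_d/n = 1 + 1.89×1.4/0.13 = 21.35
Contaminant velocity v_c = v/R = 0.03613/21.35 = 0.001692 m/d
t = L/v_c = 216/0.001692 = 127600 d
   = 127600/365 = 350 yr

350 years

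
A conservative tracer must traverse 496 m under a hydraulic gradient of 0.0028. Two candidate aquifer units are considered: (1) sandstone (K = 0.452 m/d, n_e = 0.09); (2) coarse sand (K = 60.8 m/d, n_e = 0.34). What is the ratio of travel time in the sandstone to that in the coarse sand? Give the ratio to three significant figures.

Unit 1 (sandstone): v = 0.452×0.0028/0.09 = 0.01406 m/d, t = 496/0.01406 = 35270 d
Unit 2 (coarse sand): v = 60.8×0.0028/0.34 = 0.5007 m/d, t = 496/0.5007 = 990.6 d
t(sandstone) / t(coarse sand) = 35270/990.6 = 35.6

35.6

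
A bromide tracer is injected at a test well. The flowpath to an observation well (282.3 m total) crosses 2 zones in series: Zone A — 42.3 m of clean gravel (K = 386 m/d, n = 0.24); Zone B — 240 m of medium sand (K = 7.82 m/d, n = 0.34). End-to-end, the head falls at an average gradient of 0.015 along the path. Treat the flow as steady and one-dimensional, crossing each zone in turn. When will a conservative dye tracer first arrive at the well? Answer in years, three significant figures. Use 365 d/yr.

Continuity: the same q passes through each zone, so ΔH = q·Σ(L_j/K_j) — the zones act as resistances in series.
Σ(L/K) = 42.3/386 + 240/7.82 = 0.1096 + 30.69 = 30.80 d
K_eq = L_total / Σ(L/K) = 282.3 / 30.80 = 9.166 m/d
q = K_eq · i = 9.166 × 0.015 = 0.1375 m/d (same in every zone)
Zone A: v = q/n = 0.1375/0.24 = 0.5728 m/d → t_A = 42.3/0.5728 = 73.84 d
Zone B: v = q/n = 0.1375/0.34 = 0.4044 m/d → t_B = 240/0.4044 = 593.5 d
Total t = 73.84 + 593.5 = 667.4 d
   = 667.4 / 365 = 1.83 yr

1.83 years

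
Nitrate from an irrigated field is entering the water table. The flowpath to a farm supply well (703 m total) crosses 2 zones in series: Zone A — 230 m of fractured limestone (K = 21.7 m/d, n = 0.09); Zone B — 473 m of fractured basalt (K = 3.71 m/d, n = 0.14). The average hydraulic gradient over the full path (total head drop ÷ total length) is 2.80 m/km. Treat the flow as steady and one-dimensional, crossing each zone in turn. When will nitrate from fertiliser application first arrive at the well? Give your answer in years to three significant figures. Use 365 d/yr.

16.7 years

Continuity: the same q passes through each zone, so ΔH = q·Σ(L_j/K_j) — the zones act as resistances in series.
Σ(L/K) = 230/21.7 + 473/3.71 = 10.60 + 127.5 = 138.1 d
K_eq = L_total / Σ(L/K) = 703 / 138.1 = 5.091 m/d
q = K_eq · i = 5.091 × 0.0028 = 0.01425 m/d (same in every zone)
Zone A: v = q/n = 0.01425/0.09 = 0.1584 m/d → t_A = 230/0.1584 = 1452 d
Zone B: v = q/n = 0.01425/0.14 = 0.1018 m/d → t_B = 473/0.1018 = 4646 d
Total t = 1452 + 4646 = 6098 d
   = 6098 / 365 = 16.7 yr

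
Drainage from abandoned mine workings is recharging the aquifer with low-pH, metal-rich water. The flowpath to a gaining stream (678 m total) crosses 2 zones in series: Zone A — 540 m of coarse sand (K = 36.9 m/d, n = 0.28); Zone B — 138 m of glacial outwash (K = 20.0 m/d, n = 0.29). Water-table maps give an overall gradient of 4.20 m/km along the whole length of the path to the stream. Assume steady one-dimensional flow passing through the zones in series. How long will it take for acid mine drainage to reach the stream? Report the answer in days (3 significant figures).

1450 days

Continuity: the same q passes through each zone, so ΔH = q·Σ(L_j/K_j) — the zones act as resistances in series.
Σ(L/K) = 540/36.9 + 138/20.0 = 14.63 + 6.900 = 21.53 d
K_eq = L_total / Σ(L/K) = 678 / 21.53 = 31.48 m/d
q = K_eq · i = 31.48 × 0.0042 = 0.1322 m/d (same in every zone)
Zone A: v = q/n = 0.1322/0.28 = 0.4723 m/d → t_A = 540/0.4723 = 1143 d
Zone B: v = q/n = 0.1322/0.29 = 0.4560 m/d → t_B = 138/0.4560 = 302.6 d
Total t = 1143 + 302.6 = 1446 d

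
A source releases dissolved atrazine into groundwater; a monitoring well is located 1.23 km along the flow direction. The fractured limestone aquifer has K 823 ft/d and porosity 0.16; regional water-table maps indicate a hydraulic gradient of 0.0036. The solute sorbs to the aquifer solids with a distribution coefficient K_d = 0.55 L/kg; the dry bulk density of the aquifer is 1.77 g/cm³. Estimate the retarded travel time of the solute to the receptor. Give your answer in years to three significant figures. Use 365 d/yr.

4.23 years

K = 823 ft/d × 0.3048 = 250.9 m/d
q = Ki = 250.9 × 0.0036 = 0.9031 m/d
v_s = q/n_e = 0.9031/0.16 = 5.644 m/d
Retardation R = 1 + ρ_b·K_d/n = 1 + 1.77×0.55/0.16 = 7.084
Contaminant velocity v_c = v/R = 5.644/7.084 = 0.7967 m/d
L = 1.23 km = 1230 m
t = L/v_c = 1230/0.7967 = 1544 d
   = 1544/365 = 4.23 yr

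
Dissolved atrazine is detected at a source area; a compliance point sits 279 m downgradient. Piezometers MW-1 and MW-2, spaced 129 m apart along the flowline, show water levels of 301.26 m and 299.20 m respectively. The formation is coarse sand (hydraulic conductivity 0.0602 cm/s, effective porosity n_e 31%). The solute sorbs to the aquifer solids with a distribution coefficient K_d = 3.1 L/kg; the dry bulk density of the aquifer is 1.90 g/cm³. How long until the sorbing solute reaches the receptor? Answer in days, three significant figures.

2080 days

Hydraulic gradient i = (301.26 − 299.20) / 129 = 2.06 / 129 = 0.01597
K = 0.0602 cm/s × 864 = 52.01 m/d
Darcy flux q = K·i = 52.01 × 0.01597 = 0.8306 m/d
Seepage velocity v = q / n = 0.8306 / 0.31 = 2.679 m/d
Retardation R = 1 + ρ_b·K_d/n = 1 + 1.90×3.1/0.31 = 20.00
Contaminant velocity v_c = v/R = 2.679/20.00 = 0.1340 m/d
t = L/v_c = 279/0.1340 = 2083 d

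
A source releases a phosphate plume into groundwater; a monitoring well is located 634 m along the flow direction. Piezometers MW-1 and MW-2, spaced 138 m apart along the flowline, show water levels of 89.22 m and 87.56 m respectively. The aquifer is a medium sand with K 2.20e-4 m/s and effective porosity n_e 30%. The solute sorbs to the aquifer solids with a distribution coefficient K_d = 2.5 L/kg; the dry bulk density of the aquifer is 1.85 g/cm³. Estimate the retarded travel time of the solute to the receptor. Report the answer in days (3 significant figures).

13700 days

Hydraulic gradient i = (89.22 − 87.56) / 138 = 1.66 / 138 = 0.01203
K = 2.20e-4 m/s × 86400 s/d = 19.01 m/d
q = Ki = 19.01 × 0.01203 = 0.2286 m/d
Seepage velocity v = q / n = 0.2286 / 0.30 = 0.7622 m/d
Retardation R = 1 + ρ_b·K_d/n = 1 + 1.85×2.5/0.30 = 16.42
Contaminant velocity v_c = v/R = 0.7622/16.42 = 0.04643 m/d
t = L/v_c = 634/0.04643 = 13660 d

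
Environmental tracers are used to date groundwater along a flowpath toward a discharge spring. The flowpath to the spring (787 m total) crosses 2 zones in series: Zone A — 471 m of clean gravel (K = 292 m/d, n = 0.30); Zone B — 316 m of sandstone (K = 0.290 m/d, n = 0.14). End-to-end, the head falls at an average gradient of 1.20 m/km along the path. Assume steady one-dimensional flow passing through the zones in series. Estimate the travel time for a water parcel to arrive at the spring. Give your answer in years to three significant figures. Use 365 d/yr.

Steady 1-D flow in series ⇒ the Darcy flux q is identical in every zone and the zone head losses add (resistances L/K in series).
Σ(L/K) = 471/292 + 316/0.290 = 1.613 + 1090 = 1091 d
K_eq = L_total / Σ(L/K) = 787 / 1091 = 0.7212 m/d
q = K_eq · i = 0.7212 × 0.0012 = 8.654e-4 m/d (same in every zone)
Zone A: v = q/n = 8.654e-4/0.30 = 0.002885 m/d → t_A = 471/0.002885 = 163300 d
Zone B: v = q/n = 8.654e-4/0.14 = 0.006182 m/d → t_B = 316/0.006182 = 51120 d
Total t = 163300 + 51120 = 214400 d
   = 214400 / 365 = 587 yr

587 years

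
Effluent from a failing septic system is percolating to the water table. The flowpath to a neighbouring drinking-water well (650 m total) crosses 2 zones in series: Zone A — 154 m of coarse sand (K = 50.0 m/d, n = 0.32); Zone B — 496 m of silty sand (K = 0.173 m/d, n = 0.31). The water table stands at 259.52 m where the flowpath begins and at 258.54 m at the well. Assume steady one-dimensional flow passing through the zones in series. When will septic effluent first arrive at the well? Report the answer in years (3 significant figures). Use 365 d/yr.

Total head drop ΔH = 259.52 − 258.54 = 0.98 m
Continuity: the same q passes through each zone, so ΔH = q·Σ(L_j/K_j) — the zones act as resistances in series.
Σ(L/K) = 154/50.0 + 496/0.173 = 3.080 + 2867 = 2870 d
q = ΔH / Σ(L/K) = 0.98 / 2870 = 3.414e-4 m/d (same in every zone)
Zone A: v = q/n = 3.414e-4/0.32 = 0.001067 m/d → t_A = 154/0.001067 = 144300 d
Zone B: v = q/n = 3.414e-4/0.31 = 0.001101 m/d → t_B = 496/0.001101 = 450300 d
Total t = 144300 + 450300 = 594600 d
   = 594600 / 365 = 1630 yr

1630 years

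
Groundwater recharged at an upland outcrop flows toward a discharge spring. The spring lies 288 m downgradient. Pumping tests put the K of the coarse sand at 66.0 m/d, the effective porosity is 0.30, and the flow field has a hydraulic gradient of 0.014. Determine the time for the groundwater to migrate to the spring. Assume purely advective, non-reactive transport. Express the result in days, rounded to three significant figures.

q = Ki = 66.0 × 0.014 = 0.9240 m/d
Seepage velocity v = q / n = 0.9240 / 0.30 = 3.080 m/d
t = L / v = 288 / 3.080 = 93.51 d

93.5 days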